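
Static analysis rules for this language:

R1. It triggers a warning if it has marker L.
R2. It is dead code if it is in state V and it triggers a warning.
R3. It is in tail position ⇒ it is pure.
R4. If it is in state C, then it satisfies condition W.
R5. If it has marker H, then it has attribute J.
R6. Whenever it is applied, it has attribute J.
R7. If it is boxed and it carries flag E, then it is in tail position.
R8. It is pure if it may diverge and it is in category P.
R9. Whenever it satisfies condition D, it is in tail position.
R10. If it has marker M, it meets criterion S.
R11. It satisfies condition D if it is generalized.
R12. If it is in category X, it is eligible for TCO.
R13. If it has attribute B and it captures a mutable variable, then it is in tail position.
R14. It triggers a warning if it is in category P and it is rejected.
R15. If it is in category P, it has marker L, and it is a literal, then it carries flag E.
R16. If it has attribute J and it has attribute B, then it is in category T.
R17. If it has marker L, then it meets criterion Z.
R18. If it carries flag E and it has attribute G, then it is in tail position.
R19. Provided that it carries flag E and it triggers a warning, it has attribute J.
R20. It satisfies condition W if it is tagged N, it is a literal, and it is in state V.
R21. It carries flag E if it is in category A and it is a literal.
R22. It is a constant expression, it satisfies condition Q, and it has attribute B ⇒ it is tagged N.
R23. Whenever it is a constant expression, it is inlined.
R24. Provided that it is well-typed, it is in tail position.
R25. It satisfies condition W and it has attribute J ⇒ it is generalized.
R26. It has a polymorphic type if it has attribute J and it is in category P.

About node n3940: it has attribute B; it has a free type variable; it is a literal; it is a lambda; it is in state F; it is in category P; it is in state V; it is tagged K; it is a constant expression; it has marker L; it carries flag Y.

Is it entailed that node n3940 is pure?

No

Forward chaining from the given facts derives: triggers a warning, is dead code, carries flag E, meets criterion Z, has attribute J, is inlined, has a polymorphic type, is in category T.
Rules concluding "it is pure": R3 needs "it is in tail position"; R8 needs "it may diverge" — none of these are established.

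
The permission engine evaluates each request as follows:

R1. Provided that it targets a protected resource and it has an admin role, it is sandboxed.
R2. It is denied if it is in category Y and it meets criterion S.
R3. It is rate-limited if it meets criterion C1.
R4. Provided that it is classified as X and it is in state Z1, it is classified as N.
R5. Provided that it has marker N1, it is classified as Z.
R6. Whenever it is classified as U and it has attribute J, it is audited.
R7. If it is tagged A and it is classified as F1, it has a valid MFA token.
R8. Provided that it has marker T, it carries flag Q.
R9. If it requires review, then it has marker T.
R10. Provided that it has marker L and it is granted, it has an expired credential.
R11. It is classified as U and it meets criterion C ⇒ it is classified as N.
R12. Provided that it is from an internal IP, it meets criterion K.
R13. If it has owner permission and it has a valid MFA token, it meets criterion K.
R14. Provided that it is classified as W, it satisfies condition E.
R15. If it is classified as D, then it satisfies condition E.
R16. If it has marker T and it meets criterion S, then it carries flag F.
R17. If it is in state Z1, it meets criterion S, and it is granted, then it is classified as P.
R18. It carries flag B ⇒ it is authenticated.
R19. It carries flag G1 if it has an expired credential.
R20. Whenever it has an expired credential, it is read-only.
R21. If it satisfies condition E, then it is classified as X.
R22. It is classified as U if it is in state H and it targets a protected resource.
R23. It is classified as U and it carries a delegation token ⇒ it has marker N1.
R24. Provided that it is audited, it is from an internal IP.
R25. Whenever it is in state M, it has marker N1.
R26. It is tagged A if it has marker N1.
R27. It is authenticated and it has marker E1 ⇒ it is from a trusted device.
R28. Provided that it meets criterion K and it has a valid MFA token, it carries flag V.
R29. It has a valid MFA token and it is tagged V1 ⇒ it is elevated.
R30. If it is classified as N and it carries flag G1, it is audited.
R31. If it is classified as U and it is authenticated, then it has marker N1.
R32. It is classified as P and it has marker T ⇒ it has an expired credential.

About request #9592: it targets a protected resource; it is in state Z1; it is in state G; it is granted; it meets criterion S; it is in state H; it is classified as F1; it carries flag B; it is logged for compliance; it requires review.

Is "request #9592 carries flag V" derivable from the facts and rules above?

No

Forward chaining from the given facts derives: has marker T, carries flag F, is classified as P, is authenticated, is classified as U, has marker N1, has an expired credential, is classified as Z, carries flag Q, carries flag G1, is read-only, is tagged A, has a valid MFA token.
The only rule concluding "it carries flag V" is R28, which needs "it meets criterion K"; that is never established.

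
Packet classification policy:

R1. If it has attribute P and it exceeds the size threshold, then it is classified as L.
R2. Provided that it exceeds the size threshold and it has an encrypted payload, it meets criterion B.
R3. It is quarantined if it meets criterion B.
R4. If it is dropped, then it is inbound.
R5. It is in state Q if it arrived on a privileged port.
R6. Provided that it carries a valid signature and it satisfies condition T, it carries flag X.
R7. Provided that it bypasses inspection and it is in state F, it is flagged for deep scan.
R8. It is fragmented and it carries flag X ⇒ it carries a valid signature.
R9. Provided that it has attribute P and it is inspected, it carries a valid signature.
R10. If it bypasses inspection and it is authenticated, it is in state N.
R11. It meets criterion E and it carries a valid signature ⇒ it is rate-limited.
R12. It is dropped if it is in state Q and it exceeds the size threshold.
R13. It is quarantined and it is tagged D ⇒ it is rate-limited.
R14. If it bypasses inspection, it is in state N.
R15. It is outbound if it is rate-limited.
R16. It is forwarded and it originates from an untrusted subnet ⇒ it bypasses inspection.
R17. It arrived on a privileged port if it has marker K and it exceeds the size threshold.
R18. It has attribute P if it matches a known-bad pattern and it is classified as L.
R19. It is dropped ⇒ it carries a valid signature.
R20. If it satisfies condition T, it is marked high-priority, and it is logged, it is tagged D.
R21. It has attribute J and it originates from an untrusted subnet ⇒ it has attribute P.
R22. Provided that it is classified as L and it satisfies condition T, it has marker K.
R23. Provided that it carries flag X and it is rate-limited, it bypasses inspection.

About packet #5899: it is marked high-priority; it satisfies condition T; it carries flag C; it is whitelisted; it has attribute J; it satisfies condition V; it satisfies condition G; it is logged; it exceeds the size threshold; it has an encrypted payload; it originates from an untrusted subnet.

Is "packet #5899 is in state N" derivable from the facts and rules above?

Yes

By R2 (it exceeds the size threshold, it has an encrypted payload): it meets criterion B.
By R3 (it meets criterion B): it is quarantined.
By R20 (it satisfies condition T, it is marked high-priority, it is logged): it is tagged D.
By R21 (it has attribute J, it originates from an untrusted subnet): it has attribute P.
By R1 (it has attribute P, it exceeds the size threshold): it is classified as L.
By R13 (it is quarantined, it is tagged D): it is rate-limited.
By R22 (it is classified as L, it satisfies condition T): it has marker K.
By R17 (it has marker K, it exceeds the size threshold): it arrived on a privileged port.
By R5 (it arrived on a privileged port): it is in state Q.
By R12 (it is in state Q, it exceeds the size threshold): it is dropped.
By R19 (it is dropped): it carries a valid signature.
By R6 (it carries a valid signature, it satisfies condition T): it carries flag X.
By R23 (it carries flag X, it is rate-limited): it bypasses inspection.
By R14 (it bypasses inspection): it is in state N.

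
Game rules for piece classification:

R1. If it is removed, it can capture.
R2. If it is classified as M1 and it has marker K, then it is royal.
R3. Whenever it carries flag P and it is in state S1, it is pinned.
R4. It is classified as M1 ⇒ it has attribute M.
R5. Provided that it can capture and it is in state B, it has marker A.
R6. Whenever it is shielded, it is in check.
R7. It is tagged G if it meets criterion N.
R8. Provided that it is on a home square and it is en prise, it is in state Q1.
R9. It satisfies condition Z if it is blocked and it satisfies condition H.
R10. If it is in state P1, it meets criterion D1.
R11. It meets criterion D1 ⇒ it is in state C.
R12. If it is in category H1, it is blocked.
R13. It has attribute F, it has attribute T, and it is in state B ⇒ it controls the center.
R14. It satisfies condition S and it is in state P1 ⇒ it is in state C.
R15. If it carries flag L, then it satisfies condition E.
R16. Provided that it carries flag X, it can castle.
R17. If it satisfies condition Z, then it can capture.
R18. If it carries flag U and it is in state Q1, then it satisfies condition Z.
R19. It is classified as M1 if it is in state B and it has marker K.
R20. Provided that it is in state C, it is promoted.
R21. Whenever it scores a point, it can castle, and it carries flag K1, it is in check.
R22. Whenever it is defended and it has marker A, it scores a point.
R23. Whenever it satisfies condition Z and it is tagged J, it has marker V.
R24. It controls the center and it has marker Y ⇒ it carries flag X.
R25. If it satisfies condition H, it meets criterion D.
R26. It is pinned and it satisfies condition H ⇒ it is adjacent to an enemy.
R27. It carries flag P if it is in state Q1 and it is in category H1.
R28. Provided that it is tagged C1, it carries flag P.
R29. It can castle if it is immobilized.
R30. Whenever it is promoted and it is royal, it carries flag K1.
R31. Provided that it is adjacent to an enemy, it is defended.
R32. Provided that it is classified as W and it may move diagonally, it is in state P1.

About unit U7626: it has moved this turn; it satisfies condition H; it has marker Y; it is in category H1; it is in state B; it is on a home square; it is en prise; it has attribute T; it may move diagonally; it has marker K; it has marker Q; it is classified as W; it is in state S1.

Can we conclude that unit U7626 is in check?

No

Forward chaining from the given facts derives: is in state Q1, is blocked, is classified as M1, meets criterion D, carries flag P, is in state P1, is royal, is pinned, has attribute M, satisfies condition Z, meets criterion D1, is in state C, can capture, is promoted, is adjacent to an enemy, carries flag K1, is defended, has marker A, scores a point.
Rules concluding "it is in check": R6 needs "it is shielded"; R21 needs "it can castle" — none of these are established.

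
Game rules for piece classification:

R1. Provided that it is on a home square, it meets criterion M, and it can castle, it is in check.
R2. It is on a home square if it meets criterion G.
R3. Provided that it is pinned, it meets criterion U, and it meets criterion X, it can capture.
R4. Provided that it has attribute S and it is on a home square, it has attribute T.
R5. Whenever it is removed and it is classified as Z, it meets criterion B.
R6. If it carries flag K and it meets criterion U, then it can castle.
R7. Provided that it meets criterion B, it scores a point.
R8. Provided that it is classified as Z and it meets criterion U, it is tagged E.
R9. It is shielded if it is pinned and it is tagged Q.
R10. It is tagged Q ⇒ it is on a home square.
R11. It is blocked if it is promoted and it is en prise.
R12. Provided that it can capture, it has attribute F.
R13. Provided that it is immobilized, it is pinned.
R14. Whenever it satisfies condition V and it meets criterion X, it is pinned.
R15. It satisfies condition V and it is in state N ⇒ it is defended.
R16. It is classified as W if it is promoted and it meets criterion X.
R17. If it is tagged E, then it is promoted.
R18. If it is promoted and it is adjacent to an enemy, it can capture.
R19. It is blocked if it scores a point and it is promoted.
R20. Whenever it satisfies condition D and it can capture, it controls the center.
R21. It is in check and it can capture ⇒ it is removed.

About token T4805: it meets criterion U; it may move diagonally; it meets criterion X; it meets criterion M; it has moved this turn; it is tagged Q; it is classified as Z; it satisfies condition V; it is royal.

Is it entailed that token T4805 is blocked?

No

Forward chaining from the given facts derives: is tagged E, is on a home square, is pinned, is promoted, can capture, is shielded, has attribute F, is classified as W.
Rules concluding "it is blocked": R11 needs "it is en prise"; R19 needs "it scores a point" — none of these are established.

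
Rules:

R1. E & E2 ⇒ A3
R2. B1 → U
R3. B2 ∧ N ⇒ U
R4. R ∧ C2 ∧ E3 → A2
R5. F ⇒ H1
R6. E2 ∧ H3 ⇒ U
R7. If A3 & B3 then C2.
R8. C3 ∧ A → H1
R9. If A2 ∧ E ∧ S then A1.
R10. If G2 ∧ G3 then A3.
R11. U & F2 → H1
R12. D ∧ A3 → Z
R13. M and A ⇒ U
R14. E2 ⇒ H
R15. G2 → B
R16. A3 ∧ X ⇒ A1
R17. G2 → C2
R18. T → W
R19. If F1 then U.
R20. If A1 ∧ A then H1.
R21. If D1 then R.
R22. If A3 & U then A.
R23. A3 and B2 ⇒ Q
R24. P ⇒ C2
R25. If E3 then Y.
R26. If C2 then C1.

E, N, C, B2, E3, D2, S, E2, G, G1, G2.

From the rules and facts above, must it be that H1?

No

Forward chaining from the given facts derives: A3, U, H, B, C2, A, Q, Y, C1.
Rules concluding H1: R5 needs F; R8 needs C3; R11 needs F2; R20 needs A1 — none of these are established.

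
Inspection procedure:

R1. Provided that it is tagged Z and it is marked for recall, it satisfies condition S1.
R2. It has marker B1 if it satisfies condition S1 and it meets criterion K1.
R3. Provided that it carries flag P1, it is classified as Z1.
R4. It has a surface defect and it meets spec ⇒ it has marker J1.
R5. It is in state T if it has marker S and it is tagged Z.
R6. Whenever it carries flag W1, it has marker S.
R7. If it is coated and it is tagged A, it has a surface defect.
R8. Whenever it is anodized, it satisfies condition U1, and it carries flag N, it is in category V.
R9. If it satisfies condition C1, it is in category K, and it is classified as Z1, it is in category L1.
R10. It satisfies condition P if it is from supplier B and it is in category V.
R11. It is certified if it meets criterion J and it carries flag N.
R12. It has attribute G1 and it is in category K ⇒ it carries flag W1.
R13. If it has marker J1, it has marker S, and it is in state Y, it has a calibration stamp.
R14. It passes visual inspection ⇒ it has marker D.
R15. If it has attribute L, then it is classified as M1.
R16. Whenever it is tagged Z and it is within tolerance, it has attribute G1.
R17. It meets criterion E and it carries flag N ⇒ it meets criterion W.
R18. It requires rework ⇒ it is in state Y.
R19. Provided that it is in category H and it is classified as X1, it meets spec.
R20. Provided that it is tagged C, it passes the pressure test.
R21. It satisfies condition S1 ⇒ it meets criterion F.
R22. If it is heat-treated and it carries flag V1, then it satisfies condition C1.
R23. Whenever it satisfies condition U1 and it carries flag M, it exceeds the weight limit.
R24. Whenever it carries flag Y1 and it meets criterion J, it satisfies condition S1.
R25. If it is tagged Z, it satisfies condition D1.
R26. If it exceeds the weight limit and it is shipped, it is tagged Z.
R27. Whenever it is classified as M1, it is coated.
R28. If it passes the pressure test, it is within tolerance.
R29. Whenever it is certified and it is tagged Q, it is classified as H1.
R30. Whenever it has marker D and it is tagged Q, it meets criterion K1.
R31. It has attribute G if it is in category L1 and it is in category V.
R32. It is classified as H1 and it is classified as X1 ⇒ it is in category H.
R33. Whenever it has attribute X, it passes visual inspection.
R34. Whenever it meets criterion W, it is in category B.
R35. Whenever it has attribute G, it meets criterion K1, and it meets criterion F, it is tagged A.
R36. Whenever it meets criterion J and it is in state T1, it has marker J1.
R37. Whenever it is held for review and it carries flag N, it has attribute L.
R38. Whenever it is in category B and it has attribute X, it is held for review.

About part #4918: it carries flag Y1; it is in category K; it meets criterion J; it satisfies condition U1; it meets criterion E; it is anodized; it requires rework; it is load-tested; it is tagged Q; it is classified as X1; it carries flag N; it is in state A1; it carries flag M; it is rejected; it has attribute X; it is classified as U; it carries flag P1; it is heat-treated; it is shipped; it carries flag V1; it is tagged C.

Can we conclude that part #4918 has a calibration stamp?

By R3 (it carries flag P1): it is classified as Z1.
By R8 (it is anodized, it satisfies condition U1, it carries flag N): it is in category V.
By R11 (it meets criterion J, it carries flag N): it is certified.
By R17 (it meets criterion E, it carries flag N): it meets criterion W.
By R18 (it requires rework): it is in state Y.
By R20 (it is tagged C): it passes the pressure test.
By R22 (it is heat-treated, it carries flag V1): it satisfies condition C1.
By R23 (it satisfies condition U1, it carries flag M): it exceeds the weight limit.
By R24 (it carries flag Y1, it meets criterion J): it satisfies condition S1.
By R26 (it exceeds the weight limit, it is shipped): it is tagged Z.
By R28 (it passes the pressure test): it is within tolerance.
By R29 (it is certified, it is tagged Q): it is classified as H1.
By R32 (it is classified as H1, it is classified as X1): it is in category H.
By R33 (it has attribute X): it passes visual inspection.
By R34 (it meets criterion W): it is in category B.
By R38 (it is in category B, it has attribute X): it is held for review.
By R9 (it satisfies condition C1, it is in category K, it is classified as Z1): it is in category L1.
By R14 (it passes visual inspection): it has marker D.
By R16 (it is tagged Z, it is within tolerance): it has attribute G1.
By R19 (it is in category H, it is classified as X1): it meets spec.
By R21 (it satisfies condition S1): it meets criterion F.
By R30 (it has marker D, it is tagged Q): it meets criterion K1.
By R31 (it is in category L1, it is in category V): it has attribute G.
By R35 (it has attribute G, it meets criterion K1, it meets criterion F): it is tagged A.
By R37 (it is held for review, it carries flag N): it has attribute L.
By R12 (it has attribute G1, it is in category K): it carries flag W1.
By R15 (it has attribute L): it is classified as M1.
By R27 (it is classified as M1): it is coated.
By R6 (it carries flag W1): it has marker S.
By R7 (it is coated, it is tagged A): it has a surface defect.
By R4 (it has a surface defect, it meets spec): it has marker J1.
By R13 (it has marker J1, it has marker S, it is in state Y): it has a calibration stamp.

Yes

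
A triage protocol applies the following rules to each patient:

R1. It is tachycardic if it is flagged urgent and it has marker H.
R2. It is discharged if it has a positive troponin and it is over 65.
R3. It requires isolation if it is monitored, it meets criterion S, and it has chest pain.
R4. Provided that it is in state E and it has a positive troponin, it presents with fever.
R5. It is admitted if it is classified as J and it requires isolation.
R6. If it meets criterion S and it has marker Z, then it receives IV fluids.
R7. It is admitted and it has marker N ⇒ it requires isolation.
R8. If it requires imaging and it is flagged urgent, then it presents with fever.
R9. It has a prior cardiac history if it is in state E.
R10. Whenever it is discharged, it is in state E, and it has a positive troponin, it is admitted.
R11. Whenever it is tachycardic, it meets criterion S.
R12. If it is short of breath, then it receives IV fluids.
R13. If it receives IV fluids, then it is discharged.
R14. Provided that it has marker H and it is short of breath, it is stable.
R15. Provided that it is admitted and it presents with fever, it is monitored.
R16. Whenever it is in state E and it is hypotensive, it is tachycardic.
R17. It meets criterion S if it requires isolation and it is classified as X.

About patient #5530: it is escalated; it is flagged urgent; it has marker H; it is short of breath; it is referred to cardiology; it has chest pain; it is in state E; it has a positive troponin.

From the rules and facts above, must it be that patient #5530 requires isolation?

Yes

By R1 (it is flagged urgent, it has marker H): it is tachycardic.
By R4 (it is in state E, it has a positive troponin): it presents with fever.
By R11 (it is tachycardic): it meets criterion S.
By R12 (it is short of breath): it receives IV fluids.
By R13 (it receives IV fluids): it is discharged.
By R10 (it is discharged, it is in state E, it has a positive troponin): it is admitted.
By R15 (it is admitted, it presents with fever): it is monitored.
By R3 (it is monitored, it meets criterion S, it has chest pain): it requires isolation.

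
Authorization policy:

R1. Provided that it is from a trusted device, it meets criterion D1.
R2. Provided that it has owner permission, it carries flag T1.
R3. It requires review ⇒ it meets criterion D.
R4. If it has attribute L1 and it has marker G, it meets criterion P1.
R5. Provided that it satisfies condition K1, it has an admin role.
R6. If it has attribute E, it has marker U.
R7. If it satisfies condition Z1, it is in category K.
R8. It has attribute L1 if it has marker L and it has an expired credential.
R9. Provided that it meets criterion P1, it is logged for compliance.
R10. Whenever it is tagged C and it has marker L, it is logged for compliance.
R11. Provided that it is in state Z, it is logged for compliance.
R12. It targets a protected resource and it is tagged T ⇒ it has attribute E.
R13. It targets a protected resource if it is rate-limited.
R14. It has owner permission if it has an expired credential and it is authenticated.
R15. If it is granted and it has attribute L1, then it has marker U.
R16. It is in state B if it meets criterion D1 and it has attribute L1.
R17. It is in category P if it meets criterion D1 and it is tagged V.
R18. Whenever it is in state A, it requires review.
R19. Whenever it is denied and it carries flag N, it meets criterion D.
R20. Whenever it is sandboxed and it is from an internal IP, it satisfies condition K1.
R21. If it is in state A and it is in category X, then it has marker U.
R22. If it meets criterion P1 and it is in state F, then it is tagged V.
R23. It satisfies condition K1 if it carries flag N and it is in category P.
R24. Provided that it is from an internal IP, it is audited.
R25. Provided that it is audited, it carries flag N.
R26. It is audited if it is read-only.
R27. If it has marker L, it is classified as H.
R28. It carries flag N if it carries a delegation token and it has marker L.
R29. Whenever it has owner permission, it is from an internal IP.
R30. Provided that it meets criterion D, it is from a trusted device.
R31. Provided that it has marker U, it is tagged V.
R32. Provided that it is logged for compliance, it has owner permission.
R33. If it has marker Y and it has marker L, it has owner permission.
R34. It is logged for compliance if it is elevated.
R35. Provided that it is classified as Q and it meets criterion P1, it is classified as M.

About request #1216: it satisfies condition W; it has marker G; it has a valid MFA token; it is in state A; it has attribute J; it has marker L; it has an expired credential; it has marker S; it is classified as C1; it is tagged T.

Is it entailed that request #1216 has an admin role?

No

Forward chaining from the given facts derives: has attribute L1, requires review, is classified as H, meets criterion D, meets criterion P1, is logged for compliance, is from a trusted device, has owner permission, meets criterion D1, carries flag T1, is in state B, is from an internal IP, is audited, carries flag N.
The only rule concluding "it has an admin role" is R5, which needs "it satisfies condition K1"; that is never established.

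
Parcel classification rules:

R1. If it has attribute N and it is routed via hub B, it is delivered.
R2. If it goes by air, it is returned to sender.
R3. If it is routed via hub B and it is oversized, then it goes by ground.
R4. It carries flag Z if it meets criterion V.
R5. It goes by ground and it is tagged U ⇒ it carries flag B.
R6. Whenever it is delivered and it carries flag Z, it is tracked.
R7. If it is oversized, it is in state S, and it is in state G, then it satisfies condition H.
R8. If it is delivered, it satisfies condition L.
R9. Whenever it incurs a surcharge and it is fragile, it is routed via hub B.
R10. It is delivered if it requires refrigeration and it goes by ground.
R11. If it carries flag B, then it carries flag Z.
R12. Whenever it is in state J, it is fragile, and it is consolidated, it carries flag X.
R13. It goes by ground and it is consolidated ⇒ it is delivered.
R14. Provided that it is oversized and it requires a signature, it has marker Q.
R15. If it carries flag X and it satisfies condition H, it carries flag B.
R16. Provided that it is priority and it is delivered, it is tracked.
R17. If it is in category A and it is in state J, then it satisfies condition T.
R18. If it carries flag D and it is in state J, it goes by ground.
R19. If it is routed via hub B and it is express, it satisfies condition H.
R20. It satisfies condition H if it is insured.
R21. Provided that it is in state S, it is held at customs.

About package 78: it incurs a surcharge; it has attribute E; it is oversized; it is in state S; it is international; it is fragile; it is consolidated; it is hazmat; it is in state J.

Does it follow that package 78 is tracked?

No

Forward chaining from the given facts derives: is routed via hub B, carries flag X, is held at customs, goes by ground, is delivered, satisfies condition L.
Rules concluding "it is tracked": R6 needs "it carries flag Z"; R16 needs "it is priority" — none of these are established.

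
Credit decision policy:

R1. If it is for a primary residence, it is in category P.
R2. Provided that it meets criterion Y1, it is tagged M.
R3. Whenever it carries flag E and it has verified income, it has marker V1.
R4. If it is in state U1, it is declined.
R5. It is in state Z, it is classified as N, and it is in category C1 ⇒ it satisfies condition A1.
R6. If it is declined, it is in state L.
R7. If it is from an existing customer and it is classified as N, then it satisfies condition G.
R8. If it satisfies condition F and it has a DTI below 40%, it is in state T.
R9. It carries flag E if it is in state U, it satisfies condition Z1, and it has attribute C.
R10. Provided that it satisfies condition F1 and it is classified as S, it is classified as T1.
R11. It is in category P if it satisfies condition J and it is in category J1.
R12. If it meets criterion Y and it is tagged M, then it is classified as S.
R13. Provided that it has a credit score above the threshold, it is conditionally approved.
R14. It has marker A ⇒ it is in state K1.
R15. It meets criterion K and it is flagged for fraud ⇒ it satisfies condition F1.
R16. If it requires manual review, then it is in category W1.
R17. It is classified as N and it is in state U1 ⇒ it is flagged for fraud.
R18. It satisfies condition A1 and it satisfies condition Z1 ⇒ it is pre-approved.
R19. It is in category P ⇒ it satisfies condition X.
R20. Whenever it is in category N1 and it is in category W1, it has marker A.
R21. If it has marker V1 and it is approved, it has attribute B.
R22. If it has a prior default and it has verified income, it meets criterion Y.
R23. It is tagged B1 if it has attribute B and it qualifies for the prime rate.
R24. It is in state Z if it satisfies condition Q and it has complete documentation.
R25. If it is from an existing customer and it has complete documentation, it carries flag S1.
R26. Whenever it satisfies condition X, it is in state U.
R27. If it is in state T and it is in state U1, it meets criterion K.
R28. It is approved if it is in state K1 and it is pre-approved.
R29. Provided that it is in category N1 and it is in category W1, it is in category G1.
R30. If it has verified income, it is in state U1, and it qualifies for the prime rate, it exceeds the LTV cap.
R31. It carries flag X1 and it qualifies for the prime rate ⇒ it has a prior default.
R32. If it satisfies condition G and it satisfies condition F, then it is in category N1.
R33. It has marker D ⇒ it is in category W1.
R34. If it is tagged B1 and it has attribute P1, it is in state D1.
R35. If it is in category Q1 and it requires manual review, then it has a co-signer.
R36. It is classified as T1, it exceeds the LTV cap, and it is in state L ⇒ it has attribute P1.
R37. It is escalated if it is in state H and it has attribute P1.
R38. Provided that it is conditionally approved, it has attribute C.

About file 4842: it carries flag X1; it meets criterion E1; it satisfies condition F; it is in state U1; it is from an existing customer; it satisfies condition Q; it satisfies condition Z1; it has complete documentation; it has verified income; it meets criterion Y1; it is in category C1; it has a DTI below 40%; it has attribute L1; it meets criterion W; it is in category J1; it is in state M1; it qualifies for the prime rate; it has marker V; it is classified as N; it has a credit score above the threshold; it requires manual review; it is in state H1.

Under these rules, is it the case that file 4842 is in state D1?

Forward chaining from the given facts derives: is tagged M, is declined, is in state L, satisfies condition G, is in state T, is conditionally approved, is in category W1, is flagged for fraud, is in state Z, carries flag S1, meets criterion K, exceeds the LTV cap, has a prior default, is in category N1, has attribute C, satisfies condition A1, satisfies condition F1, is pre-approved, has marker A, meets criterion Y, is in category G1, is classified as S, is in state K1, is approved, is classified as T1, has attribute P1.
The only rule concluding "it is in state D1" is R34, which needs "it is tagged B1"; that is never established.

No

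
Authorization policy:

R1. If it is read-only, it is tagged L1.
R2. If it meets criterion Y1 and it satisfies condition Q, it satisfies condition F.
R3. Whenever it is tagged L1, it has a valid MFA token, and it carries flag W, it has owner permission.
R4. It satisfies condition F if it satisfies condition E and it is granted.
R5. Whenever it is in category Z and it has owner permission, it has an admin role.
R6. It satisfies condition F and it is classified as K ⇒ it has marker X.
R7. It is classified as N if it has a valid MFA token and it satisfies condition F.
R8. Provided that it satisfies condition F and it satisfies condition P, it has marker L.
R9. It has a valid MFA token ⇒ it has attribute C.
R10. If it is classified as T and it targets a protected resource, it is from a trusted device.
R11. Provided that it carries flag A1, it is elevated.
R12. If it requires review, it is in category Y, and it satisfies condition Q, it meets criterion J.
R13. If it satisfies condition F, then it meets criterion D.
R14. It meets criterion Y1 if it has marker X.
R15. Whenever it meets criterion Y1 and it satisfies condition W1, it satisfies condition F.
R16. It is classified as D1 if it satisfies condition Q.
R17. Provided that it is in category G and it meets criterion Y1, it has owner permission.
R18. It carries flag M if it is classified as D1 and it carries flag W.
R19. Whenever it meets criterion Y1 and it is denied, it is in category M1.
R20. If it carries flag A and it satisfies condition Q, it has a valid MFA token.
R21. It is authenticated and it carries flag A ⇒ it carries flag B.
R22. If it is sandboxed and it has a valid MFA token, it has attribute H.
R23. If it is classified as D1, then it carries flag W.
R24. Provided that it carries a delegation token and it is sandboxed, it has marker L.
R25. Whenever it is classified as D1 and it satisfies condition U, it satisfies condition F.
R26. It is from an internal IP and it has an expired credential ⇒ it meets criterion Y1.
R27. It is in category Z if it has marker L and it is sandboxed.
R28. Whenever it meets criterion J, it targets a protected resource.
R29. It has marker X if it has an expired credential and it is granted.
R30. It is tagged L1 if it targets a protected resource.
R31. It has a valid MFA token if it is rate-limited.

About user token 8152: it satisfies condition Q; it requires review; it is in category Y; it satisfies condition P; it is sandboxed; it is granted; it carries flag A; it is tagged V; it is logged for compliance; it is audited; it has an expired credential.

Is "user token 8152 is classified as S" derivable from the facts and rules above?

Forward chaining from the given facts derives: meets criterion J, is classified as D1, has a valid MFA token, has attribute H, carries flag W, targets a protected resource, has marker X, is tagged L1, has owner permission, has attribute C, meets criterion Y1, carries flag M, satisfies condition F, is classified as N, has marker L, meets criterion D, is in category Z, has an admin role.
No rule has "it is classified as S" as its conclusion, and it is not among the given facts.

No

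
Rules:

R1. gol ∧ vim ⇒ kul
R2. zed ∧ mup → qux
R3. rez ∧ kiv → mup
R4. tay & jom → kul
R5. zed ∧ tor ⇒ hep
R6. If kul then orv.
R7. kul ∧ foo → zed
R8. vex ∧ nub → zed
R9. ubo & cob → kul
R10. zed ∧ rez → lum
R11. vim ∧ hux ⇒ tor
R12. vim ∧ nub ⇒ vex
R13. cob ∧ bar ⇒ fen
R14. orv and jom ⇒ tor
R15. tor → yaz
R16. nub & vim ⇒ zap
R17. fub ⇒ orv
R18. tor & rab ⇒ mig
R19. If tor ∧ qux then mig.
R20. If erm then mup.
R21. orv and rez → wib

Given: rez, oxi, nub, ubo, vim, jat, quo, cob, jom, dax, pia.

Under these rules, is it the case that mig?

Forward chaining from the given facts derives: kul, vex, zap, orv, zed, lum, tor, yaz, wib, hep.
Rules concluding mig: R18 needs rab; R19 needs qux — none of these are established.

No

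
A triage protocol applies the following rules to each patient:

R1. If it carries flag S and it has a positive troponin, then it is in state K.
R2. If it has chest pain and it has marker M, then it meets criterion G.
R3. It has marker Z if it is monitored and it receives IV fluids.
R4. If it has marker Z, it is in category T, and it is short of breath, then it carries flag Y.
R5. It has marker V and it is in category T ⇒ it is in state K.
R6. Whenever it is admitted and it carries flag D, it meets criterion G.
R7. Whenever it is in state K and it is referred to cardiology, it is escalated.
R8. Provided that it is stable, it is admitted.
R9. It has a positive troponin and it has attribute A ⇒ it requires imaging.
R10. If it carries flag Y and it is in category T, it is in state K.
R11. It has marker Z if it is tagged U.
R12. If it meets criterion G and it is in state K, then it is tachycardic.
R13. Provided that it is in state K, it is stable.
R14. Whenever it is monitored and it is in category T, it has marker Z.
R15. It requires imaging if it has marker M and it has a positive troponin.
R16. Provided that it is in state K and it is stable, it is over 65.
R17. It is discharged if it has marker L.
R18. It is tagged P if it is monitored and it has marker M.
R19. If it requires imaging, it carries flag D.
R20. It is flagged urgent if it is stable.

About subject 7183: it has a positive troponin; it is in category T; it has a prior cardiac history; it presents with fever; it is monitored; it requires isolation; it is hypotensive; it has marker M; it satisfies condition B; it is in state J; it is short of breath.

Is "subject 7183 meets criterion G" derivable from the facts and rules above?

Yes

By R14 (it is monitored, it is in category T): it has marker Z.
By R15 (it has marker M, it has a positive troponin): it requires imaging.
By R19 (it requires imaging): it carries flag D.
By R4 (it has marker Z, it is in category T, it is short of breath): it carries flag Y.
By R10 (it carries flag Y, it is in category T): it is in state K.
By R13 (it is in state K): it is stable.
By R8 (it is stable): it is admitted.
By R6 (it is admitted, it carries flag D): it meets criterion G.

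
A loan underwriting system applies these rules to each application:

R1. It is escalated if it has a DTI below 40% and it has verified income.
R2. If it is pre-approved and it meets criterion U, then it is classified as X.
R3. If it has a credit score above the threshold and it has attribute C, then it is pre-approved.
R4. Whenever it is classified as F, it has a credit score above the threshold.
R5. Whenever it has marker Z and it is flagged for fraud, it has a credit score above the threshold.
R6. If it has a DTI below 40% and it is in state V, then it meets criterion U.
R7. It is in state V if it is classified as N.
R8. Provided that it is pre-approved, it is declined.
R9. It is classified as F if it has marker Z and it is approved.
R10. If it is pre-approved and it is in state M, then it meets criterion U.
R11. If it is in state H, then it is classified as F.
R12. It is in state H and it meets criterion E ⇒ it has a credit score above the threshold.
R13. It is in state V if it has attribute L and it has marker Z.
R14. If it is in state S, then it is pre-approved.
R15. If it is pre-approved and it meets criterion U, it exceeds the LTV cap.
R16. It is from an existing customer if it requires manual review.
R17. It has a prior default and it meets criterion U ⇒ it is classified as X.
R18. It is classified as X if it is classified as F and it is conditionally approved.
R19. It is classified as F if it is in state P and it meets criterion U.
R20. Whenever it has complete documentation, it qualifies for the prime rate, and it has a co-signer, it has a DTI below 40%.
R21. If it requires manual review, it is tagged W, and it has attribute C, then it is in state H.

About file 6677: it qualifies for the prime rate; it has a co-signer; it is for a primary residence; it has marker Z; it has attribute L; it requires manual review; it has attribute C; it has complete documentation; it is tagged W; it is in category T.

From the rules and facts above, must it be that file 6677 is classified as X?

Yes

By R13 (it has attribute L, it has marker Z): it is in state V.
By R20 (it has complete documentation, it qualifies for the prime rate, it has a co-signer): it has a DTI below 40%.
By R21 (it requires manual review, it is tagged W, it has attribute C): it is in state H.
By R6 (it has a DTI below 40%, it is in state V): it meets criterion U.
By R11 (it is in state H): it is classified as F.
By R4 (it is classified as F): it has a credit score above the threshold.
By R3 (it has a credit score above the threshold, it has attribute C): it is pre-approved.
By R2 (it is pre-approved, it meets criterion U): it is classified as X.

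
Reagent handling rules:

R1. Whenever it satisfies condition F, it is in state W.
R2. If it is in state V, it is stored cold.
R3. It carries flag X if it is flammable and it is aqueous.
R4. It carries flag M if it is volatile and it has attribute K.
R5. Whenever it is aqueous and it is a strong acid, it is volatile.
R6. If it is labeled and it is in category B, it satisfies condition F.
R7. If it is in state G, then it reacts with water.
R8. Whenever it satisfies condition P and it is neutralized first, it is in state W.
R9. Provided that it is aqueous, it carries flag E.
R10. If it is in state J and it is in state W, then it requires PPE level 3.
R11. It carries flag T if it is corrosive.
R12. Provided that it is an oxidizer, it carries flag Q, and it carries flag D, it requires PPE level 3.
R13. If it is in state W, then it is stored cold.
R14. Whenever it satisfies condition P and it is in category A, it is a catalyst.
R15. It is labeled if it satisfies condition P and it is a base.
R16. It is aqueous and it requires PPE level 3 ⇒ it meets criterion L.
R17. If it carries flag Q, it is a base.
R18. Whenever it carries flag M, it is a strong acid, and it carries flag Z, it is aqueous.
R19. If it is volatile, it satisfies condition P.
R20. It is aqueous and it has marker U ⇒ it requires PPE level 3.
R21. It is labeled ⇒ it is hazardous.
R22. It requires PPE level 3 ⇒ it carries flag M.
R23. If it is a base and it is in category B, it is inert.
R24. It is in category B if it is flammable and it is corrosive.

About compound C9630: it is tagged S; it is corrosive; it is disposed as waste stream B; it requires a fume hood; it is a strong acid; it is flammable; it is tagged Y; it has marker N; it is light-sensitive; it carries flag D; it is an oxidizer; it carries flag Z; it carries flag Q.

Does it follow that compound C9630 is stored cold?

Yes

By R12 (it is an oxidizer, it carries flag Q, it carries flag D): it requires PPE level 3.
By R17 (it carries flag Q): it is a base.
By R22 (it requires PPE level 3): it carries flag M.
By R24 (it is flammable, it is corrosive): it is in category B.
By R18 (it carries flag M, it is a strong acid, it carries flag Z): it is aqueous.
By R5 (it is aqueous, it is a strong acid): it is volatile.
By R19 (it is volatile): it satisfies condition P.
By R15 (it satisfies condition P, it is a base): it is labeled.
By R6 (it is labeled, it is in category B): it satisfies condition F.
By R1 (it satisfies condition F): it is in state W.
By R13 (it is in state W): it is stored cold.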